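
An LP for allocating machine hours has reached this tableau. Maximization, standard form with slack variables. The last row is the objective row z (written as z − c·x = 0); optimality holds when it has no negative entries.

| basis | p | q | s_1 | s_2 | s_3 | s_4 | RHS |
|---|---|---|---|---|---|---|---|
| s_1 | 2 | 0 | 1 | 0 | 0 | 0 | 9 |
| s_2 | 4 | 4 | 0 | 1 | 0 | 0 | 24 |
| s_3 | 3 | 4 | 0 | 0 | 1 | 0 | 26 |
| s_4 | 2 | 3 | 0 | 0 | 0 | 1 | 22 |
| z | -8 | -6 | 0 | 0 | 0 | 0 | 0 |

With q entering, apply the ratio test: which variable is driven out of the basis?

s_2

Column q entries and ratios — s_1: 0 ≤ 0, skip; s_2: 24/4 = 6; s_3: 26/4 = 13/2; s_4: 22/3 = 22/3.
Smallest ratio is 6 in the row of s_2, so s_2 leaves.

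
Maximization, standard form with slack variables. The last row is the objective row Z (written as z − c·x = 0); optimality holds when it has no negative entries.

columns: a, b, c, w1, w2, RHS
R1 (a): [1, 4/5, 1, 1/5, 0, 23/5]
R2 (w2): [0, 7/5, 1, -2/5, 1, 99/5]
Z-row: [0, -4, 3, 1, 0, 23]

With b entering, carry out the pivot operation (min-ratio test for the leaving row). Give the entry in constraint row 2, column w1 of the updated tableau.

Ratio test on column b — row 1: (23/5)/(4/5) = 23/4; row 2: (99/5)/(7/5) = 99/7. Minimum is 23/4 at row 1 (a leaves); pivot element 4/5.
Divide row 1 by 4/5; eliminate column b from the other rows.
Row 2 update in column w1: -2/5 − (7/5)·(1/4) = -3/4.

-3/4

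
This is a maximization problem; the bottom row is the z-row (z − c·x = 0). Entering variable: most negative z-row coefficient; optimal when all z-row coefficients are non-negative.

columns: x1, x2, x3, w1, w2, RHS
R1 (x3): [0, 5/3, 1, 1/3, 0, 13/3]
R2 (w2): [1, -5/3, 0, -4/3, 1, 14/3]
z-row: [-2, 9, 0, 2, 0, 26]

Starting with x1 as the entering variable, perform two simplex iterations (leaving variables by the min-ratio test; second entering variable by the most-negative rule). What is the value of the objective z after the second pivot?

Ratio test on column x1 — row 1: entry 0 ≤ 0; row 2: (14/3)/1 = 14/3. Minimum is 14/3 at row 2 (w2 leaves); pivot element 1.
Pivot on row 2; the z-row RHS becomes 26 − (-2)·(14/3) = 106/3.
Next entering variable (most negative z-row entry -2/3): w1.
Ratio test on column w1 — row 1: (13/3)/(1/3) = 13; row 2: entry -4/3 ≤ 0. Minimum is 13 at row 1 (x3 leaves); pivot element 1/3.
After the second pivot the z-row RHS is 106/3 − (-2/3)·13 = 44.

44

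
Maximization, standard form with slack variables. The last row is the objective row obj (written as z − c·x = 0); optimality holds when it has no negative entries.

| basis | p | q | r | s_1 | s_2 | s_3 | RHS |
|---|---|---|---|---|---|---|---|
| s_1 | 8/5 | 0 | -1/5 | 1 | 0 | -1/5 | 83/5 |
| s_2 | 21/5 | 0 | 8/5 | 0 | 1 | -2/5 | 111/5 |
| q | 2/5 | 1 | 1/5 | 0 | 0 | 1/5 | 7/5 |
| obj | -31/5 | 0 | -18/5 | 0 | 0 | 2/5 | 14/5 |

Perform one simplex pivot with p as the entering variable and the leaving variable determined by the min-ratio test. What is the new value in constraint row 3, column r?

Ratio test on column p — row 1: (83/5)/(8/5) = 83/8; row 2: (111/5)/(21/5) = 37/7; row 3: (7/5)/(2/5) = 7/2. Minimum is 7/2 at row 3 (q leaves); pivot element 2/5.
Divide row 3 by 2/5; eliminate column p from the other rows.
In the new row 3, the r entry is the old entry divided by the pivot: (1/5)/(2/5) = 1/2.

1/2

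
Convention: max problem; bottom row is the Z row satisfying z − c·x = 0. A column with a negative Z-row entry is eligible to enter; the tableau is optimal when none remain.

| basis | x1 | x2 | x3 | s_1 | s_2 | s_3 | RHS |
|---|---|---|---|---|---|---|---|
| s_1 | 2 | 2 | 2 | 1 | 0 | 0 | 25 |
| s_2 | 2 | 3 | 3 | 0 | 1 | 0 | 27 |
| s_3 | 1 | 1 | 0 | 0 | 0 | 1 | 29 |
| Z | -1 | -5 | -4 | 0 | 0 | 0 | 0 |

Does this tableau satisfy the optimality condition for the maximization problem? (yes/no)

no

The Z-row has a negative entry -5 in column x2, so it is not optimal.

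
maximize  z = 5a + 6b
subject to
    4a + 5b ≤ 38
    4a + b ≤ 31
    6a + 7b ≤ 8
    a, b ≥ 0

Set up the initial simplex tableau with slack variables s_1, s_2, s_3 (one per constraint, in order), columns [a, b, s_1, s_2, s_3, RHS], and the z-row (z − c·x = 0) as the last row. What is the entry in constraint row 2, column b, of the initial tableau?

1

Constraint 2 has coefficient 1 on b.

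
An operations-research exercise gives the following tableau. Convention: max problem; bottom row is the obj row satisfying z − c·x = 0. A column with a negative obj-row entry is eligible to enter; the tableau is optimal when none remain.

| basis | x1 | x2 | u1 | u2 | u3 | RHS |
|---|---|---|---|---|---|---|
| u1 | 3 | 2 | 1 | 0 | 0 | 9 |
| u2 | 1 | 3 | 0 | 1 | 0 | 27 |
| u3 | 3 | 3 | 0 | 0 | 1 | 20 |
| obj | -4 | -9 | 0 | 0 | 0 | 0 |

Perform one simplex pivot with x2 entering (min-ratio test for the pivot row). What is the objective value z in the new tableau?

Ratio test on column x2 — row 1: 9/2 = 9/2; row 2: 27/3 = 9; row 3: 20/3 = 20/3. Minimum is 9/2 at row 1 (u1 leaves); pivot element 2.
Pivot on row 1; the obj-row RHS becomes 0 − (-9)·(9/2) = 81/2.

81/2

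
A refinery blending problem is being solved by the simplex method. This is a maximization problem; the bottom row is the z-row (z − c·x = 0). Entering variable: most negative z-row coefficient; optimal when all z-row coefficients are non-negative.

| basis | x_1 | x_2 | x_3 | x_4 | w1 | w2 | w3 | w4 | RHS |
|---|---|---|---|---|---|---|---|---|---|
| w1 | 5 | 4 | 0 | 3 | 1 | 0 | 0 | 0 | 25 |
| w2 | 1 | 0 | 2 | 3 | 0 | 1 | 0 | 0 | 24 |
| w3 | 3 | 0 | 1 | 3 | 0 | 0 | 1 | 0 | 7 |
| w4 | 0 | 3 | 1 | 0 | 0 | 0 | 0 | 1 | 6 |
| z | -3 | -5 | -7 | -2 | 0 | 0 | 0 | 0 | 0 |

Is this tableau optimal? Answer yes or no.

The z-row has a negative entry -7 in column x_3, so it is not optimal.

no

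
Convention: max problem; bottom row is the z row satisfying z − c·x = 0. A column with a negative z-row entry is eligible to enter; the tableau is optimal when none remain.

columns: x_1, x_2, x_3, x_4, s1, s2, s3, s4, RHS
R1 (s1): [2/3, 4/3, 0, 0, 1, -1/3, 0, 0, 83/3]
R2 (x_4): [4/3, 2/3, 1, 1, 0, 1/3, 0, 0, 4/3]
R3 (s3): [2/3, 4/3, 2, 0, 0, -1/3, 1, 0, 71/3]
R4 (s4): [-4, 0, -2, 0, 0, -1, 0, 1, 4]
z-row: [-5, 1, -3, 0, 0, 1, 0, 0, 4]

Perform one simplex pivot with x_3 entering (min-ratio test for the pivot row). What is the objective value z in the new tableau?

8

Ratio test on column x_3 — row 1: entry 0 ≤ 0; row 2: (4/3)/1 = 4/3; row 3: (71/3)/2 = 71/6; row 4: entry -2 ≤ 0. Minimum is 4/3 at row 2 (x_4 leaves); pivot element 1.
Pivot on row 2; the z-row RHS becomes 4 − (-3)·(4/3) = 8.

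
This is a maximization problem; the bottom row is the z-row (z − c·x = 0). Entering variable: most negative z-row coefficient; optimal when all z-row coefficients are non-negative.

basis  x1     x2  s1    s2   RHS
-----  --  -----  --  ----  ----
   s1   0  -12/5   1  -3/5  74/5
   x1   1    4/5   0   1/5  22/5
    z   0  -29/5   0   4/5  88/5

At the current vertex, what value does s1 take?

s1 is basic (row 1); its value is the RHS of that row, 74/5.

74/5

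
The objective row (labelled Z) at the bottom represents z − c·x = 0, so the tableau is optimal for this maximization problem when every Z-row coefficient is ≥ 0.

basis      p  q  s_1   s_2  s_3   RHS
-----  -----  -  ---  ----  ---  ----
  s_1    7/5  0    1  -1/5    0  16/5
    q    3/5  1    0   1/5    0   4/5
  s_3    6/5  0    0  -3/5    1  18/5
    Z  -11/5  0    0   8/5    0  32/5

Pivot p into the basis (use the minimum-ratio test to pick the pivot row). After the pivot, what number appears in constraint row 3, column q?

Ratio test on column p — row 1: (16/5)/(7/5) = 16/7; row 2: (4/5)/(3/5) = 4/3; row 3: (18/5)/(6/5) = 3. Minimum is 4/3 at row 2 (q leaves); pivot element 3/5.
Divide row 2 by 3/5; eliminate column p from the other rows.
Row 3 update in column q: 0 − (6/5)·(5/3) = -2.

-2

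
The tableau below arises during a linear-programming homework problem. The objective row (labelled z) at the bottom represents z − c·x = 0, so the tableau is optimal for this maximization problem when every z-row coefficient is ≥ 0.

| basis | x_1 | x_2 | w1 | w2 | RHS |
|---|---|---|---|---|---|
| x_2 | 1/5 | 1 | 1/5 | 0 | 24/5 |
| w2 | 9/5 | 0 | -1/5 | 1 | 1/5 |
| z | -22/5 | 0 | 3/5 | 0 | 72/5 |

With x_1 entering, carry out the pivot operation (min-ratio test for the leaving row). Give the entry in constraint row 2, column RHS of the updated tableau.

1/9

Ratio test on column x_1 — row 1: (24/5)/(1/5) = 24; row 2: (1/5)/(9/5) = 1/9. Minimum is 1/9 at row 2 (w2 leaves); pivot element 9/5.
Divide row 2 by 9/5; eliminate column x_1 from the other rows.
In the new row 2, the RHS entry is the old entry divided by the pivot: (1/5)/(9/5) = 1/9.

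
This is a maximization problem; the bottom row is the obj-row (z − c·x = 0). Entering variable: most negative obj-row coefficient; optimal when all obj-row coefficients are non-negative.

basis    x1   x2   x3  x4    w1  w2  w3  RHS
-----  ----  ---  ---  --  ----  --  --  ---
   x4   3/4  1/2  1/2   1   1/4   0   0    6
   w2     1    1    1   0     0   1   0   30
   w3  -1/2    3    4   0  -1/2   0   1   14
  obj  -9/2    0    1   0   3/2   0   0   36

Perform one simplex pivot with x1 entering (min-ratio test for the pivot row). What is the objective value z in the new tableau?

Ratio test on column x1 — row 1: 6/(3/4) = 8; row 2: 30/1 = 30; row 3: entry -1/2 ≤ 0. Minimum is 8 at row 1 (x4 leaves); pivot element 3/4.
Pivot on row 1; the obj-row RHS becomes 36 − (-9/2)·8 = 72.

72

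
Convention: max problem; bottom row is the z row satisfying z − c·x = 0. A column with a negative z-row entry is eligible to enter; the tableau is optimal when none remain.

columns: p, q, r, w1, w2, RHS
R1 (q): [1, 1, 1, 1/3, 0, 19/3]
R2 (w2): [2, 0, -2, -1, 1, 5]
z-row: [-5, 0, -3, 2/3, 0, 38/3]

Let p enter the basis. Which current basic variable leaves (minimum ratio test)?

w2

Column p entries and ratios — q: (19/3)/1 = 19/3; w2: 5/2 = 5/2.
Smallest ratio is 5/2 in the row of w2, so w2 leaves.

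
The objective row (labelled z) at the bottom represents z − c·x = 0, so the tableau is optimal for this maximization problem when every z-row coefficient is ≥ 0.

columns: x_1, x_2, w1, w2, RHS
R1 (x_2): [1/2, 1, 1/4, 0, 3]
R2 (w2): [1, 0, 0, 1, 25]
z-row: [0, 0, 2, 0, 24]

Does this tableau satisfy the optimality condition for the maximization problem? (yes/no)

yes

Every z-row coefficient is ≥ 0, so the tableau is optimal.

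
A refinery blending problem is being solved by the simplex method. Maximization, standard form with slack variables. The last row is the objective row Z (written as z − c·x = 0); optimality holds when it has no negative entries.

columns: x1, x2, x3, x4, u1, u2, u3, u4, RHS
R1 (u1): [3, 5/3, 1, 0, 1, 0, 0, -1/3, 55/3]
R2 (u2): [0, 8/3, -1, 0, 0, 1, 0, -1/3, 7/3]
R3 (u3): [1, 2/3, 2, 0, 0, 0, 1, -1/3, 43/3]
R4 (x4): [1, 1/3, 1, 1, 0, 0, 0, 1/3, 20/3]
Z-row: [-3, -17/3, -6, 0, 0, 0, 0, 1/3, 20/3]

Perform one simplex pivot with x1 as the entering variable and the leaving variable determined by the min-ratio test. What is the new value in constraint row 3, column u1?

Ratio test on column x1 — row 1: (55/3)/3 = 55/9; row 2: entry 0 ≤ 0; row 3: (43/3)/1 = 43/3; row 4: (20/3)/1 = 20/3. Minimum is 55/9 at row 1 (u1 leaves); pivot element 3.
Divide row 1 by 3; eliminate column x1 from the other rows.
Row 3 update in column u1: 0 − 1·(1/3) = -1/3.

-1/3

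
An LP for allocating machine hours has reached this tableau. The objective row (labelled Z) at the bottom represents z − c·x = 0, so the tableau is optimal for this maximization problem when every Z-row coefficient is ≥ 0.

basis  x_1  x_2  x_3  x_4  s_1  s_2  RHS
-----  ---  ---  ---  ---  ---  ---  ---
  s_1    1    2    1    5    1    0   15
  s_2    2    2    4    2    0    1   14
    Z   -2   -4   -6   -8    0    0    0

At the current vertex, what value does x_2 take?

0

x_2 is not in the basis, so in the current basic feasible solution x_2 = 0.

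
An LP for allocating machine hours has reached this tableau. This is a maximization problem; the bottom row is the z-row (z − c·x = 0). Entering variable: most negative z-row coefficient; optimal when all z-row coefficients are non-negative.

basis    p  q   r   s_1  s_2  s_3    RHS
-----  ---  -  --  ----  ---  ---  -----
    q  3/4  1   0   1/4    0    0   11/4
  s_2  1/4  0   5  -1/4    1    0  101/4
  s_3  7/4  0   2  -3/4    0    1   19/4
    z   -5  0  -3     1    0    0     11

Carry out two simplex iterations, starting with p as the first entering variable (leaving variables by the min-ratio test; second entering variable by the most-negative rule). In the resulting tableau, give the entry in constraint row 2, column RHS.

99/4

Ratio test on column p — row 1: (11/4)/(3/4) = 11/3; row 2: (101/4)/(1/4) = 101; row 3: (19/4)/(7/4) = 19/7. Minimum is 19/7 at row 3 (s_3 leaves); pivot element 7/4.
Divide row 3 by 7/4; eliminate column p from the other rows.
Second iteration: most negative z-row entry is -8/7 in column s_1, so s_1 enters.
Ratio test on column s_1 — row 1: (5/7)/(4/7) = 5/4; row 2: entry -1/7 ≤ 0; row 3: entry -3/7 ≤ 0. Minimum is 5/4 at row 1 (q leaves); pivot element 4/7.
Divide row 1 by 4/7; eliminate column s_1 from the other rows.
After both pivots, the entry at constraint row 2, column RHS is 99/4.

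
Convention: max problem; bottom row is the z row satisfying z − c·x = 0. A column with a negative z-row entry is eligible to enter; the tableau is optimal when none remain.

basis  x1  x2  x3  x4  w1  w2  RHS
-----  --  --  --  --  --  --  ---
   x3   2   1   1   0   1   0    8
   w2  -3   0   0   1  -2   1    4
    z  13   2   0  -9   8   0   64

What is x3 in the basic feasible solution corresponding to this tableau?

x3 is basic (row 1); its value is the RHS of that row, 8.

8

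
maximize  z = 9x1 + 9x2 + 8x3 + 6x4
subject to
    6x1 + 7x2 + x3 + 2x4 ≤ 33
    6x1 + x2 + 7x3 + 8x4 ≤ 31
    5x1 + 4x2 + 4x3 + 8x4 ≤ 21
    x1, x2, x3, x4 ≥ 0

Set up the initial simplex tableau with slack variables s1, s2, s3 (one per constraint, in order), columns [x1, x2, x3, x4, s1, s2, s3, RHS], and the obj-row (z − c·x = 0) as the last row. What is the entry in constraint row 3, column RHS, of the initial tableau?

21

The RHS of constraint 3 is b_3 = 21.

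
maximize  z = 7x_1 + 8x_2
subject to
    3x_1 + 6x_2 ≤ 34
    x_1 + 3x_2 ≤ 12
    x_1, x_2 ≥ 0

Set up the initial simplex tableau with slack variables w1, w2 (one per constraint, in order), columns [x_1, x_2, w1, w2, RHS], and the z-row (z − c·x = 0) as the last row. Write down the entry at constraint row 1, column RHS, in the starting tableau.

The RHS of constraint 1 is b_1 = 34.

34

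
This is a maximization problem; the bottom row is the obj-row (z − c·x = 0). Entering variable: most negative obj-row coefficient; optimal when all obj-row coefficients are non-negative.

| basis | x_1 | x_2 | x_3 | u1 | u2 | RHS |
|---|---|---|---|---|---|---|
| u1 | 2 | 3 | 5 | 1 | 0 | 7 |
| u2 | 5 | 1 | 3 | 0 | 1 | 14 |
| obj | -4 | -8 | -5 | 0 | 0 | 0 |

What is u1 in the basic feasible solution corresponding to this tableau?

u1 is basic (row 1); its value is the RHS of that row, 7.

7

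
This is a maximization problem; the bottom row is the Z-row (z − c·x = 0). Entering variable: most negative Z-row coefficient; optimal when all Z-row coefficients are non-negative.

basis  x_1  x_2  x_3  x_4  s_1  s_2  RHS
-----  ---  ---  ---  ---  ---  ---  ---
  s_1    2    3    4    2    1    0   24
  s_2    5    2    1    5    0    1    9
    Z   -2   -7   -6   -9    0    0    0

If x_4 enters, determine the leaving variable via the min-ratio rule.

s_2

Column x_4 entries and ratios — s_1: 24/2 = 12; s_2: 9/5 = 9/5.
Smallest ratio is 9/5 in the row of s_2, so s_2 leaves.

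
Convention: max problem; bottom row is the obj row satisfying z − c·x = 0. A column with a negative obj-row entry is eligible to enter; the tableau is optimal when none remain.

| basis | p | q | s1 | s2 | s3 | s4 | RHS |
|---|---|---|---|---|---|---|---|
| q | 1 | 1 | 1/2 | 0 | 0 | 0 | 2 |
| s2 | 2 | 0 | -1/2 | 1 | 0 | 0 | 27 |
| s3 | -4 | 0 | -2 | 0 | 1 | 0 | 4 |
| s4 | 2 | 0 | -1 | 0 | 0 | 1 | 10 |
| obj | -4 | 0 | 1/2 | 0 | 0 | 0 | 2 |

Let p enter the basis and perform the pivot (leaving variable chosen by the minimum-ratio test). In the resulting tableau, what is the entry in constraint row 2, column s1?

Ratio test on column p — row 1: 2/1 = 2; row 2: 27/2 = 27/2; row 3: entry -4 ≤ 0; row 4: 10/2 = 5. Minimum is 2 at row 1 (q leaves); pivot element 1.
Divide row 1 by 1; eliminate column p from the other rows.
Row 2 update in column s1: -1/2 − 2·(1/2) = -3/2.

-3/2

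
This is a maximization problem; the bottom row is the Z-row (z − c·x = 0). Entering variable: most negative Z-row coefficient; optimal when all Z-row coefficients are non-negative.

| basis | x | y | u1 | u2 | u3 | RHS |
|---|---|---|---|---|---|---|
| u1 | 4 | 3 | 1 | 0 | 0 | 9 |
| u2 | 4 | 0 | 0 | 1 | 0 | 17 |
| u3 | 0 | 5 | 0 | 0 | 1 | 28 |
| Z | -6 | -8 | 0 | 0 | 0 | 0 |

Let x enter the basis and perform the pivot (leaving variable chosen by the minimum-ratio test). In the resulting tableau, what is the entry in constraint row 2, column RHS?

Ratio test on column x — row 1: 9/4 = 9/4; row 2: 17/4 = 17/4; row 3: entry 0 ≤ 0. Minimum is 9/4 at row 1 (u1 leaves); pivot element 4.
Divide row 1 by 4; eliminate column x from the other rows.
Row 2 update in column RHS: 17 − 4·(9/4) = 8.

8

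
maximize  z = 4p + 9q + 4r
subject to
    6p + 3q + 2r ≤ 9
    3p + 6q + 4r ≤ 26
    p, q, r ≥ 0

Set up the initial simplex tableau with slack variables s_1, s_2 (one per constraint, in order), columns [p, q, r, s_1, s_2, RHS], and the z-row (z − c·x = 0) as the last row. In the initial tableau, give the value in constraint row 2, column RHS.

The RHS of constraint 2 is b_2 = 26.

26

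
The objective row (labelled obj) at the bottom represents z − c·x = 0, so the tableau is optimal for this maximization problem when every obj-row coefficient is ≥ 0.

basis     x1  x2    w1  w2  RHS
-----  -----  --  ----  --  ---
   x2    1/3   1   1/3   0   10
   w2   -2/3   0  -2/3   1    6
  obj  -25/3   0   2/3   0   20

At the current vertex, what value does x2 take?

10

x2 is basic (row 1); its value is the RHS of that row, 10.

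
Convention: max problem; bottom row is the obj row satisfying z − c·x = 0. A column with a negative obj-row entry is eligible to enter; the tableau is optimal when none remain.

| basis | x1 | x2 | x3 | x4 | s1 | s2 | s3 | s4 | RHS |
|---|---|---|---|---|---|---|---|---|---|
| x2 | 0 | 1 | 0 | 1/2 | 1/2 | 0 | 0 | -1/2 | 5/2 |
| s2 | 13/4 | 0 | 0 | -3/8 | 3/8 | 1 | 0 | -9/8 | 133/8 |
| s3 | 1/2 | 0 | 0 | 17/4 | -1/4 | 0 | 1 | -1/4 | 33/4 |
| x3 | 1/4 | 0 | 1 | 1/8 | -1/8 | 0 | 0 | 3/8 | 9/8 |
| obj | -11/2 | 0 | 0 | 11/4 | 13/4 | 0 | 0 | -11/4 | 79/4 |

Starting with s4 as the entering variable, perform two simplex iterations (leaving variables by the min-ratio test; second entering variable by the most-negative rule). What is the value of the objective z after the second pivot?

Ratio test on column s4 — row 1: entry -1/2 ≤ 0; row 2: entry -9/8 ≤ 0; row 3: entry -1/4 ≤ 0; row 4: (9/8)/(3/8) = 3. Minimum is 3 at row 4 (x3 leaves); pivot element 3/8.
Pivot on row 4; the obj-row RHS becomes 79/4 − (-11/4)·3 = 28.
Next entering variable (most negative obj-row entry -11/3): x1.
Ratio test on column x1 — row 1: 4/(1/3) = 12; row 2: 20/4 = 5; row 3: 9/(2/3) = 27/2; row 4: 3/(2/3) = 9/2. Minimum is 9/2 at row 4 (s4 leaves); pivot element 2/3.
After the second pivot the obj-row RHS is 28 − (-11/3)·(9/2) = 89/2.

89/2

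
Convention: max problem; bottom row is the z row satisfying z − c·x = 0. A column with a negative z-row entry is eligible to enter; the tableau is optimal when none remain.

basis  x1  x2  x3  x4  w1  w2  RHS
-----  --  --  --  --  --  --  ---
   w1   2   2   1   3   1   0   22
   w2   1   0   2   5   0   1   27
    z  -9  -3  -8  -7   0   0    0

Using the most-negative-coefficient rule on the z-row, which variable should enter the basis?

x1

Negative z-row entries: x1: -9, x2: -3, x3: -8, x4: -7.
The most negative is -9 in column x1, so x1 enters.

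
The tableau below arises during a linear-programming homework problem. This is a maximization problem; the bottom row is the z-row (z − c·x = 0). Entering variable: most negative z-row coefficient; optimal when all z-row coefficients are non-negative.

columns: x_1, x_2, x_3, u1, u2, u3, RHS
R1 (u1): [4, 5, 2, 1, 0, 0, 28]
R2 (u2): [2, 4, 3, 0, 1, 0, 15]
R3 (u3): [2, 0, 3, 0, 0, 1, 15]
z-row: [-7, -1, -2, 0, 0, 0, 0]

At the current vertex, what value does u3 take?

15

u3 is basic (row 3); its value is the RHS of that row, 15.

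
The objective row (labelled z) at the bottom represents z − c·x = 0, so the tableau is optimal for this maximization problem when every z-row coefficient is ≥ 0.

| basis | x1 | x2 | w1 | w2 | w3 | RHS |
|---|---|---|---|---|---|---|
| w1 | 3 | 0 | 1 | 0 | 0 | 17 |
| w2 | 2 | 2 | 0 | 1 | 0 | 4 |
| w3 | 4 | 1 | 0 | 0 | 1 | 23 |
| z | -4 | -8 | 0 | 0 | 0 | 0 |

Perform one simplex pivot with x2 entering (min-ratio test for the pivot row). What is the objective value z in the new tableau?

16

Ratio test on column x2 — row 1: entry 0 ≤ 0; row 2: 4/2 = 2; row 3: 23/1 = 23. Minimum is 2 at row 2 (w2 leaves); pivot element 2.
Pivot on row 2; the z-row RHS becomes 0 − (-8)·2 = 16.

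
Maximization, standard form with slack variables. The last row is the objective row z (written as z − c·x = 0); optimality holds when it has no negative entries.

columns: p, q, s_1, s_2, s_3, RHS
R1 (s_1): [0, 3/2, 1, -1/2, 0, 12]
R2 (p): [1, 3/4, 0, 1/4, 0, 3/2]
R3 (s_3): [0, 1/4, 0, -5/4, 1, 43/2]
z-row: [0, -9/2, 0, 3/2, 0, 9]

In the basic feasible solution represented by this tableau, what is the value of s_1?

12

s_1 is basic (row 1); its value is the RHS of that row, 12.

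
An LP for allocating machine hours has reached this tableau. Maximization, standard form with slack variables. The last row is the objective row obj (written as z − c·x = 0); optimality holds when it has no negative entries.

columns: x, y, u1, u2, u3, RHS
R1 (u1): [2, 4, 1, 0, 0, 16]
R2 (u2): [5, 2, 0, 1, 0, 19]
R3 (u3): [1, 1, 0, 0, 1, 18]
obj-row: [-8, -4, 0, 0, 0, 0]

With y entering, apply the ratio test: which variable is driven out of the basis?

Column y entries and ratios — u1: 16/4 = 4; u2: 19/2 = 19/2; u3: 18/1 = 18.
Smallest ratio is 4 in the row of u1, so u1 leaves.

u1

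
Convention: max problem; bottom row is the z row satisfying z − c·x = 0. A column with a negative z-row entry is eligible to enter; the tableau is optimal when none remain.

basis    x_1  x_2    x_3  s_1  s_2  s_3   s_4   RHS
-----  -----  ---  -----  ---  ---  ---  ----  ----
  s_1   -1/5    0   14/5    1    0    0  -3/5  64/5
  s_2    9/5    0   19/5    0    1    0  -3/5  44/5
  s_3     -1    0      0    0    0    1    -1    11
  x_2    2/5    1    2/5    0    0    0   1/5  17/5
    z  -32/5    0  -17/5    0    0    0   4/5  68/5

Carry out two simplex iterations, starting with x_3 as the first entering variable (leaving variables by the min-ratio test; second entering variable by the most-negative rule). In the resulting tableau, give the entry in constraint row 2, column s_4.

Ratio test on column x_3 — row 1: (64/5)/(14/5) = 32/7; row 2: (44/5)/(19/5) = 44/19; row 3: entry 0 ≤ 0; row 4: (17/5)/(2/5) = 17/2. Minimum is 44/19 at row 2 (s_2 leaves); pivot element 19/5.
Divide row 2 by 19/5; eliminate column x_3 from the other rows.
Second iteration: most negative z-row entry is -91/19 in column x_1, so x_1 enters.
Ratio test on column x_1 — row 1: entry -29/19 ≤ 0; row 2: (44/19)/(9/19) = 44/9; row 3: entry -1 ≤ 0; row 4: (47/19)/(4/19) = 47/4. Minimum is 44/9 at row 2 (x_3 leaves); pivot element 9/19.
Divide row 2 by 9/19; eliminate column x_1 from the other rows.
After both pivots, the entry at constraint row 2, column s_4 is -1/3.

-1/3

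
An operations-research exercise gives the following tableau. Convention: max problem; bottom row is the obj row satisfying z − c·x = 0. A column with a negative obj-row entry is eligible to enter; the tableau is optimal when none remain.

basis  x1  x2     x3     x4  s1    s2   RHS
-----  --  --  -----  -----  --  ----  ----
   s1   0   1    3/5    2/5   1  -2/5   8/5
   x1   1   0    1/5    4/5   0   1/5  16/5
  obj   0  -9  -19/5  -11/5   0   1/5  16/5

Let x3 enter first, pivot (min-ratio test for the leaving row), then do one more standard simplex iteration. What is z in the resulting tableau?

Ratio test on column x3 — row 1: (8/5)/(3/5) = 8/3; row 2: (16/5)/(1/5) = 16. Minimum is 8/3 at row 1 (s1 leaves); pivot element 3/5.
Pivot on row 1; the obj-row RHS becomes 16/5 − (-19/5)·(8/3) = 40/3.
Next entering variable (most negative obj-row entry -8/3): x2.
Ratio test on column x2 — row 1: (8/3)/(5/3) = 8/5; row 2: entry -1/3 ≤ 0. Minimum is 8/5 at row 1 (x3 leaves); pivot element 5/3.
After the second pivot the obj-row RHS is 40/3 − (-8/3)·(8/5) = 88/5.

88/5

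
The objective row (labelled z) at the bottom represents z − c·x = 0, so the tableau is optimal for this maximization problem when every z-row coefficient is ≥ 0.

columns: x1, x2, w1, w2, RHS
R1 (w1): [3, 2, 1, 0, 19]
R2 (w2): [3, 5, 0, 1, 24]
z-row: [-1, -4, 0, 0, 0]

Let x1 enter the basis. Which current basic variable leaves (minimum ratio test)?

w1

Column x1 entries and ratios — w1: 19/3 = 19/3; w2: 24/3 = 8.
Smallest ratio is 19/3 in the row of w1, so w1 leaves.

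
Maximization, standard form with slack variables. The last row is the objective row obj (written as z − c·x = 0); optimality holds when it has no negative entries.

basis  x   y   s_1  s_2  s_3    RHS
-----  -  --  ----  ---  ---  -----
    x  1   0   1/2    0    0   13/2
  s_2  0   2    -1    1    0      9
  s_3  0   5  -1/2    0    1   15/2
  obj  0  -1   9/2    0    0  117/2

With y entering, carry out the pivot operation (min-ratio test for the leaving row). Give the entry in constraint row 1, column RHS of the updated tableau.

13/2

Ratio test on column y — row 1: entry 0 ≤ 0; row 2: 9/2 = 9/2; row 3: (15/2)/5 = 3/2. Minimum is 3/2 at row 3 (s_3 leaves); pivot element 5.
Divide row 3 by 5; eliminate column y from the other rows.
Row 1 update in column RHS: 13/2 − 0·(3/2) = 13/2.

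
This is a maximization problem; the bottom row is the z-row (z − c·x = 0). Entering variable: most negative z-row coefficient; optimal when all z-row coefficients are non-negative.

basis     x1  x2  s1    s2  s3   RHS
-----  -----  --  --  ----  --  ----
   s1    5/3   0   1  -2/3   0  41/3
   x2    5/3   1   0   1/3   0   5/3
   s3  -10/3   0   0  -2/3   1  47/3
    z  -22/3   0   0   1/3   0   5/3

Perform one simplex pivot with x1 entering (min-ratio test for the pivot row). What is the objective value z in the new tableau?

9

Ratio test on column x1 — row 1: (41/3)/(5/3) = 41/5; row 2: (5/3)/(5/3) = 1; row 3: entry -10/3 ≤ 0. Minimum is 1 at row 2 (x2 leaves); pivot element 5/3.
Pivot on row 2; the z-row RHS becomes 5/3 − (-22/3)·1 = 9.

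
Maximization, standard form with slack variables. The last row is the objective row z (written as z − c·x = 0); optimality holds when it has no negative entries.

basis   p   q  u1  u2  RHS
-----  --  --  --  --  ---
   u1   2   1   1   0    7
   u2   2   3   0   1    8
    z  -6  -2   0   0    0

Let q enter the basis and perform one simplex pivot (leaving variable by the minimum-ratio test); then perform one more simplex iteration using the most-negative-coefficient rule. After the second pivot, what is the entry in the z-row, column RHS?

Ratio test on column q — row 1: 7/1 = 7; row 2: 8/3 = 8/3. Minimum is 8/3 at row 2 (u2 leaves); pivot element 3.
Divide row 2 by 3; eliminate column q from the other rows.
Second iteration: most negative z-row entry is -14/3 in column p, so p enters.
Ratio test on column p — row 1: (13/3)/(4/3) = 13/4; row 2: (8/3)/(2/3) = 4. Minimum is 13/4 at row 1 (u1 leaves); pivot element 4/3.
Divide row 1 by 4/3; eliminate column p from the other rows.
After both pivots, the entry at the z-row, column RHS is 41/2.

41/2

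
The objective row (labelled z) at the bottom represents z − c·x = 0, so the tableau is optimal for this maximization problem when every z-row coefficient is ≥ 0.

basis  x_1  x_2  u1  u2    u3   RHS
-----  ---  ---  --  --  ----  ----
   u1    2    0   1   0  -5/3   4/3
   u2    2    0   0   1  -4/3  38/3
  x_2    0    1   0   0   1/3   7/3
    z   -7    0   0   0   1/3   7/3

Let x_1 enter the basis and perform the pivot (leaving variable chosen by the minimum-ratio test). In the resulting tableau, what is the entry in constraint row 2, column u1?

-1

Ratio test on column x_1 — row 1: (4/3)/2 = 2/3; row 2: (38/3)/2 = 19/3; row 3: entry 0 ≤ 0. Minimum is 2/3 at row 1 (u1 leaves); pivot element 2.
Divide row 1 by 2; eliminate column x_1 from the other rows.
Row 2 update in column u1: 0 − 2·(1/2) = -1.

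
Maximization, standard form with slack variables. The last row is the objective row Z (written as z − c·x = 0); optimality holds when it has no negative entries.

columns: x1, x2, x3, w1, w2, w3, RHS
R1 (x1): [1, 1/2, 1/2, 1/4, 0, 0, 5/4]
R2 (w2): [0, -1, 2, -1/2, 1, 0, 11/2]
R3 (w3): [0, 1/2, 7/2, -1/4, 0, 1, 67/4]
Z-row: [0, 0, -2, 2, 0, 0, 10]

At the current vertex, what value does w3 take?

w3 is basic (row 3); its value is the RHS of that row, 67/4.

67/4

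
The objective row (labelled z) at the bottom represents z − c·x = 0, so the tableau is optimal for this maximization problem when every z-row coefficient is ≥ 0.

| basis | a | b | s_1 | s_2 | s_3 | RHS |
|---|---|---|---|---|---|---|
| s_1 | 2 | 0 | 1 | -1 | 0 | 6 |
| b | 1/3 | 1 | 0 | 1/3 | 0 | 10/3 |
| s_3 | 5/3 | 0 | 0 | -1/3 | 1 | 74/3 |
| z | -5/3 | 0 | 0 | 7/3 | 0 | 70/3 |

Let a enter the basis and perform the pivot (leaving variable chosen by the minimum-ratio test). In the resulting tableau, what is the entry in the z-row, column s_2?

3/2

Ratio test on column a — row 1: 6/2 = 3; row 2: (10/3)/(1/3) = 10; row 3: (74/3)/(5/3) = 74/5. Minimum is 3 at row 1 (s_1 leaves); pivot element 2.
Divide row 1 by 2; eliminate column a from the other rows.
z-row update in column s_2: 7/3 − (-5/3)·(-1/2) = 3/2.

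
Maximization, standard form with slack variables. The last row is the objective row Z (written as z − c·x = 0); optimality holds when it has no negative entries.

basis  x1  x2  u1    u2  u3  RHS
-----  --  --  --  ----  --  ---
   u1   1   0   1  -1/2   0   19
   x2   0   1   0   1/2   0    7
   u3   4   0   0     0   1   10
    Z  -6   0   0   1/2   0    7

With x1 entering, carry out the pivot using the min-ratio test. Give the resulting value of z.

22

Ratio test on column x1 — row 1: 19/1 = 19; row 2: entry 0 ≤ 0; row 3: 10/4 = 5/2. Minimum is 5/2 at row 3 (u3 leaves); pivot element 4.
Pivot on row 3; the Z-row RHS becomes 7 − (-6)·(5/2) = 22.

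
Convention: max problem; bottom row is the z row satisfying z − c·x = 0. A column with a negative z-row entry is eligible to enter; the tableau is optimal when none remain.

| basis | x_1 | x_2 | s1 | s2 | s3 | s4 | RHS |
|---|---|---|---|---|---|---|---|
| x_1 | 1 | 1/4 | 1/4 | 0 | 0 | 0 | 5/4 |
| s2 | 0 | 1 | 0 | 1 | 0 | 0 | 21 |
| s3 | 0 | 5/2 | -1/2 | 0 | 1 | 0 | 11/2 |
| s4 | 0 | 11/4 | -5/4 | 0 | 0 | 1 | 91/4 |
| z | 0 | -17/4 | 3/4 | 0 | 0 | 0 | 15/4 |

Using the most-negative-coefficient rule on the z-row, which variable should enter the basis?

Negative z-row entries: x_2: -17/4.
The most negative is -17/4 in column x_2, so x_2 enters.

x_2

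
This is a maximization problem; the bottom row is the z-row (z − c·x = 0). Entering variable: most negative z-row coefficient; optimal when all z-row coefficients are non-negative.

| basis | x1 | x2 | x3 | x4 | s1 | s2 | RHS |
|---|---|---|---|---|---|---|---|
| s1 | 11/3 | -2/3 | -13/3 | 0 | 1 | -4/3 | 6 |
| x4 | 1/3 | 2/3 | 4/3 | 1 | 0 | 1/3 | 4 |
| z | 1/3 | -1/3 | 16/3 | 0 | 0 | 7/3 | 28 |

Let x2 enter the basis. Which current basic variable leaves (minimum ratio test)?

Column x2 entries and ratios — s1: -2/3 ≤ 0, skip; x4: 4/(2/3) = 6.
Smallest ratio is 6 in the row of x4, so x4 leaves.

x4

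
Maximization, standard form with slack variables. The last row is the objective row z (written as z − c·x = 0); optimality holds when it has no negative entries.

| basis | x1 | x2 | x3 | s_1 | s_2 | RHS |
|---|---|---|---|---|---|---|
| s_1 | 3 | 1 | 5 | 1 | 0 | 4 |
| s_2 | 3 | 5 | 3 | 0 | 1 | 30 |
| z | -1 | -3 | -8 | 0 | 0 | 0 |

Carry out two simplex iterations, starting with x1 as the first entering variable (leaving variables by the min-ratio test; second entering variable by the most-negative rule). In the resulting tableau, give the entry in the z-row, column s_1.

8/5

Ratio test on column x1 — row 1: 4/3 = 4/3; row 2: 30/3 = 10. Minimum is 4/3 at row 1 (s_1 leaves); pivot element 3.
Divide row 1 by 3; eliminate column x1 from the other rows.
Second iteration: most negative z-row entry is -19/3 in column x3, so x3 enters.
Ratio test on column x3 — row 1: (4/3)/(5/3) = 4/5; row 2: entry -2 ≤ 0. Minimum is 4/5 at row 1 (x1 leaves); pivot element 5/3.
Divide row 1 by 5/3; eliminate column x3 from the other rows.
After both pivots, the entry at the z-row, column s_1 is 8/5.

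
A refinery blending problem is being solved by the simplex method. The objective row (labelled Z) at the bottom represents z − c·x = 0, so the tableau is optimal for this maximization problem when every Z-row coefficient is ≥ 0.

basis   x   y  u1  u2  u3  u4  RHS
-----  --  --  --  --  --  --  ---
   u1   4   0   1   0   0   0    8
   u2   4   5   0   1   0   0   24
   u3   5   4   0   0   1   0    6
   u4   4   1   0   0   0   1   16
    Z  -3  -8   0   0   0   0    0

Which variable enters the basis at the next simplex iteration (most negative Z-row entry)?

y

Negative Z-row entries: x: -3, y: -8.
The most negative is -8 in column y, so y enters.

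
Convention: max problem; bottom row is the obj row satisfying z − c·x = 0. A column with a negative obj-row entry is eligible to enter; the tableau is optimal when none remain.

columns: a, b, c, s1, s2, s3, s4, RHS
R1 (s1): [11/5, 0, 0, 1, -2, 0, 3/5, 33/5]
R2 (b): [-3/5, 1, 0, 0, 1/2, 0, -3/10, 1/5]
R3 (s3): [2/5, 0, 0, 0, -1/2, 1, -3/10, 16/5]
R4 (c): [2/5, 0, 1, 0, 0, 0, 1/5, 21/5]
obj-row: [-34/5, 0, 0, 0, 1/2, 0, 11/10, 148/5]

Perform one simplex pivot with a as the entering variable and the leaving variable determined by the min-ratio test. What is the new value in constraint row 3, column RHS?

Ratio test on column a — row 1: (33/5)/(11/5) = 3; row 2: entry -3/5 ≤ 0; row 3: (16/5)/(2/5) = 8; row 4: (21/5)/(2/5) = 21/2. Minimum is 3 at row 1 (s1 leaves); pivot element 11/5.
Divide row 1 by 11/5; eliminate column a from the other rows.
Row 3 update in column RHS: 16/5 − (2/5)·3 = 2.

2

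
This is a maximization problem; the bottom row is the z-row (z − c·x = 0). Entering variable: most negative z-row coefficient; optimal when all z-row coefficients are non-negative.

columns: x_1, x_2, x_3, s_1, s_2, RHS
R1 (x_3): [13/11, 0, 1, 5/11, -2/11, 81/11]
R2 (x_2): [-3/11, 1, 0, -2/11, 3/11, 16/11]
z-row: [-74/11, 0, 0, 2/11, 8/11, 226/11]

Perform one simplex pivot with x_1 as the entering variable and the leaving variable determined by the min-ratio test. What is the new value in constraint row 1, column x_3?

11/13

Ratio test on column x_1 — row 1: (81/11)/(13/11) = 81/13; row 2: entry -3/11 ≤ 0. Minimum is 81/13 at row 1 (x_3 leaves); pivot element 13/11.
Divide row 1 by 13/11; eliminate column x_1 from the other rows.
In the new row 1, the x_3 entry is the old entry divided by the pivot: 1/(13/11) = 11/13.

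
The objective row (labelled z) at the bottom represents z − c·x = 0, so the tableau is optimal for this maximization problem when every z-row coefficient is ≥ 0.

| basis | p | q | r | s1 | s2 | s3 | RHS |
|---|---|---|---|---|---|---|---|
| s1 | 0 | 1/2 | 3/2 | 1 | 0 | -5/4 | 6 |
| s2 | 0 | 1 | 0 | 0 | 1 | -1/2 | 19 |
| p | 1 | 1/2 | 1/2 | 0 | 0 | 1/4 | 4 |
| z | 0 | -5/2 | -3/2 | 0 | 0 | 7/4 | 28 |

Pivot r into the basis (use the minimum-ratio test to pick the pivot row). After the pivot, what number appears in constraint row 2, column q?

Ratio test on column r — row 1: 6/(3/2) = 4; row 2: entry 0 ≤ 0; row 3: 4/(1/2) = 8. Minimum is 4 at row 1 (s1 leaves); pivot element 3/2.
Divide row 1 by 3/2; eliminate column r from the other rows.
Row 2 update in column q: 1 − 0·(1/3) = 1.

1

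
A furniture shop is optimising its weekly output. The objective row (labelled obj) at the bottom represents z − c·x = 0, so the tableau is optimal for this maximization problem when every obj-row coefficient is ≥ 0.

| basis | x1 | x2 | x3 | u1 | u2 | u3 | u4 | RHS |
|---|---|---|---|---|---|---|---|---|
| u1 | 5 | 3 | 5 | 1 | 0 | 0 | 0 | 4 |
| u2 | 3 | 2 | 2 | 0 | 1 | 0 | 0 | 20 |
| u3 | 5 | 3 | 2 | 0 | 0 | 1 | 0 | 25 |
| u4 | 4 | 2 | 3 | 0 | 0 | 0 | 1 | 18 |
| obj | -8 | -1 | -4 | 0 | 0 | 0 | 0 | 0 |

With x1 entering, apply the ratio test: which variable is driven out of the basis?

Column x1 entries and ratios — u1: 4/5 = 4/5; u2: 20/3 = 20/3; u3: 25/5 = 5; u4: 18/4 = 9/2.
Smallest ratio is 4/5 in the row of u1, so u1 leaves.

u1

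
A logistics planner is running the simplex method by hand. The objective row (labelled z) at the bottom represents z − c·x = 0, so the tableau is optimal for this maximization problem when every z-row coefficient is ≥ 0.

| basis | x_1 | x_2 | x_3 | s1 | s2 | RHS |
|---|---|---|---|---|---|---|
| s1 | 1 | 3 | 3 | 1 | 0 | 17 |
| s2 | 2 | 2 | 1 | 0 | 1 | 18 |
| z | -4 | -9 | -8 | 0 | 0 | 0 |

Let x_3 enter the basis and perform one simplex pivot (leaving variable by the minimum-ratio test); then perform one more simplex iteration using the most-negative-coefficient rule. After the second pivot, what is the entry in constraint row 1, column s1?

Ratio test on column x_3 — row 1: 17/3 = 17/3; row 2: 18/1 = 18. Minimum is 17/3 at row 1 (s1 leaves); pivot element 3.
Divide row 1 by 3; eliminate column x_3 from the other rows.
Second iteration: most negative z-row entry is -4/3 in column x_1, so x_1 enters.
Ratio test on column x_1 — row 1: (17/3)/(1/3) = 17; row 2: (37/3)/(5/3) = 37/5. Minimum is 37/5 at row 2 (s2 leaves); pivot element 5/3.
Divide row 2 by 5/3; eliminate column x_1 from the other rows.
After both pivots, the entry at constraint row 1, column s1 is 2/5.

2/5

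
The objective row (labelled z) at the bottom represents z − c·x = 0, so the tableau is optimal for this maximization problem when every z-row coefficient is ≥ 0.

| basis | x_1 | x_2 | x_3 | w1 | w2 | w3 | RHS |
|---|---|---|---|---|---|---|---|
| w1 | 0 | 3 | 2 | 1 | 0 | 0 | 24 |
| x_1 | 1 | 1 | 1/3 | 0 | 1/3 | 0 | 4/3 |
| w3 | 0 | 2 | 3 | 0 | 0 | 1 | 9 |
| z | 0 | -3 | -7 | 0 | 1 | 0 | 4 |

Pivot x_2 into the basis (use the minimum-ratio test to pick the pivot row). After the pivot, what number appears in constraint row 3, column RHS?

19/3

Ratio test on column x_2 — row 1: 24/3 = 8; row 2: (4/3)/1 = 4/3; row 3: 9/2 = 9/2. Minimum is 4/3 at row 2 (x_1 leaves); pivot element 1.
Divide row 2 by 1; eliminate column x_2 from the other rows.
Row 3 update in column RHS: 9 − 2·(4/3) = 19/3.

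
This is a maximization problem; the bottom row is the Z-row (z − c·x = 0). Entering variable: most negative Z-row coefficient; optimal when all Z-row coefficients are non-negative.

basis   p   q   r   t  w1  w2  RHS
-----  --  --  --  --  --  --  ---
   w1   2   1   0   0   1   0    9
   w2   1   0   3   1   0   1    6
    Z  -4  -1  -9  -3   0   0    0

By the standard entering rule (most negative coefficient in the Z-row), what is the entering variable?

Negative Z-row entries: p: -4, q: -1, r: -9, t: -3.
The most negative is -9 in column r, so r enters.

r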